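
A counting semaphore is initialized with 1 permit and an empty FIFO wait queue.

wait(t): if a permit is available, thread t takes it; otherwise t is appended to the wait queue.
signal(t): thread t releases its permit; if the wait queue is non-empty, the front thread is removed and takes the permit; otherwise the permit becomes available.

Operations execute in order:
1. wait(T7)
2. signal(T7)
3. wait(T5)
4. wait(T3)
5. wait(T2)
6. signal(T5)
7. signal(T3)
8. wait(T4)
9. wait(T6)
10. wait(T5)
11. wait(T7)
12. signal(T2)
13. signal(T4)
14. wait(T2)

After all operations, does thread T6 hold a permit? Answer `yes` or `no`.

Step 1: wait(T7) -> count=0 queue=[] holders={T7}
Step 2: signal(T7) -> count=1 queue=[] holders={none}
Step 3: wait(T5) -> count=0 queue=[] holders={T5}
Step 4: wait(T3) -> count=0 queue=[T3] holders={T5}
Step 5: wait(T2) -> count=0 queue=[T3,T2] holders={T5}
Step 6: signal(T5) -> count=0 queue=[T2] holders={T3}
Step 7: signal(T3) -> count=0 queue=[] holders={T2}
Step 8: wait(T4) -> count=0 queue=[T4] holders={T2}
Step 9: wait(T6) -> count=0 queue=[T4,T6] holders={T2}
Step 10: wait(T5) -> count=0 queue=[T4,T6,T5] holders={T2}
Step 11: wait(T7) -> count=0 queue=[T4,T6,T5,T7] holders={T2}
Step 12: signal(T2) -> count=0 queue=[T6,T5,T7] holders={T4}
Step 13: signal(T4) -> count=0 queue=[T5,T7] holders={T6}
Step 14: wait(T2) -> count=0 queue=[T5,T7,T2] holders={T6}
Final holders: {T6} -> T6 in holders

Answer: yes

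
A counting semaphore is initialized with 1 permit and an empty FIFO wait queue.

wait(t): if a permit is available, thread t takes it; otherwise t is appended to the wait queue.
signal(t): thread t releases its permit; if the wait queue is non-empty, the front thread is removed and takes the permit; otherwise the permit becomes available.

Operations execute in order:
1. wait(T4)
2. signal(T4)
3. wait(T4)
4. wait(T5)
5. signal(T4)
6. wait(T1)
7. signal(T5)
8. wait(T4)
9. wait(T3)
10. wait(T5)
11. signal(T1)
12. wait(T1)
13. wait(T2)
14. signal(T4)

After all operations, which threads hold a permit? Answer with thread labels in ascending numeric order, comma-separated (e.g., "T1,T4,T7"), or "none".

Answer: T3

Derivation:
Step 1: wait(T4) -> count=0 queue=[] holders={T4}
Step 2: signal(T4) -> count=1 queue=[] holders={none}
Step 3: wait(T4) -> count=0 queue=[] holders={T4}
Step 4: wait(T5) -> count=0 queue=[T5] holders={T4}
Step 5: signal(T4) -> count=0 queue=[] holders={T5}
Step 6: wait(T1) -> count=0 queue=[T1] holders={T5}
Step 7: signal(T5) -> count=0 queue=[] holders={T1}
Step 8: wait(T4) -> count=0 queue=[T4] holders={T1}
Step 9: wait(T3) -> count=0 queue=[T4,T3] holders={T1}
Step 10: wait(T5) -> count=0 queue=[T4,T3,T5] holders={T1}
Step 11: signal(T1) -> count=0 queue=[T3,T5] holders={T4}
Step 12: wait(T1) -> count=0 queue=[T3,T5,T1] holders={T4}
Step 13: wait(T2) -> count=0 queue=[T3,T5,T1,T2] holders={T4}
Step 14: signal(T4) -> count=0 queue=[T5,T1,T2] holders={T3}
Final holders: T3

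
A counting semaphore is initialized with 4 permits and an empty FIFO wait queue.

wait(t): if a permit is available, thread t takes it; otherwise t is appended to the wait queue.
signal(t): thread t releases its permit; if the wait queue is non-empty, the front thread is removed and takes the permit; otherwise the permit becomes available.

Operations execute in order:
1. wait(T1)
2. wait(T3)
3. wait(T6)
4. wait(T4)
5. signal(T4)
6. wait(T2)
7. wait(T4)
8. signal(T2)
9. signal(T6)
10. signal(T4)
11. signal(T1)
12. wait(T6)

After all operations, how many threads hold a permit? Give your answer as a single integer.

Step 1: wait(T1) -> count=3 queue=[] holders={T1}
Step 2: wait(T3) -> count=2 queue=[] holders={T1,T3}
Step 3: wait(T6) -> count=1 queue=[] holders={T1,T3,T6}
Step 4: wait(T4) -> count=0 queue=[] holders={T1,T3,T4,T6}
Step 5: signal(T4) -> count=1 queue=[] holders={T1,T3,T6}
Step 6: wait(T2) -> count=0 queue=[] holders={T1,T2,T3,T6}
Step 7: wait(T4) -> count=0 queue=[T4] holders={T1,T2,T3,T6}
Step 8: signal(T2) -> count=0 queue=[] holders={T1,T3,T4,T6}
Step 9: signal(T6) -> count=1 queue=[] holders={T1,T3,T4}
Step 10: signal(T4) -> count=2 queue=[] holders={T1,T3}
Step 11: signal(T1) -> count=3 queue=[] holders={T3}
Step 12: wait(T6) -> count=2 queue=[] holders={T3,T6}
Final holders: {T3,T6} -> 2 thread(s)

Answer: 2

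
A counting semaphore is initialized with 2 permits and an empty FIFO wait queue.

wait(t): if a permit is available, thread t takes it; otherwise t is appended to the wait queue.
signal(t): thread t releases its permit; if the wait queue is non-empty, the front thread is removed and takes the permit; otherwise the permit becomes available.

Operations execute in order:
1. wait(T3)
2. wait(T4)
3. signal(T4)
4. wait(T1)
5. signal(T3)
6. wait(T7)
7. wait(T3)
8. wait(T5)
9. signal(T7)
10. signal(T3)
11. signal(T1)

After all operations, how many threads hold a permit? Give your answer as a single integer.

Step 1: wait(T3) -> count=1 queue=[] holders={T3}
Step 2: wait(T4) -> count=0 queue=[] holders={T3,T4}
Step 3: signal(T4) -> count=1 queue=[] holders={T3}
Step 4: wait(T1) -> count=0 queue=[] holders={T1,T3}
Step 5: signal(T3) -> count=1 queue=[] holders={T1}
Step 6: wait(T7) -> count=0 queue=[] holders={T1,T7}
Step 7: wait(T3) -> count=0 queue=[T3] holders={T1,T7}
Step 8: wait(T5) -> count=0 queue=[T3,T5] holders={T1,T7}
Step 9: signal(T7) -> count=0 queue=[T5] holders={T1,T3}
Step 10: signal(T3) -> count=0 queue=[] holders={T1,T5}
Step 11: signal(T1) -> count=1 queue=[] holders={T5}
Final holders: {T5} -> 1 thread(s)

Answer: 1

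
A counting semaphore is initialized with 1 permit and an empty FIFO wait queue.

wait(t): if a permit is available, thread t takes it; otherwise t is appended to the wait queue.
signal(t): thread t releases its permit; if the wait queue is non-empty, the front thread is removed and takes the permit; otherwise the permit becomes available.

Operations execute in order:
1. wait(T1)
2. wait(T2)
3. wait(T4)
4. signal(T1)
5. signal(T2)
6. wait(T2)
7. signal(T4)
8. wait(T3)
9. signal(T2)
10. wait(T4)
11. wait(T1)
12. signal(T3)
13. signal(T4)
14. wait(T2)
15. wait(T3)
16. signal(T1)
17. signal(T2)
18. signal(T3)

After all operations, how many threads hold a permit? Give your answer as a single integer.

Answer: 0

Derivation:
Step 1: wait(T1) -> count=0 queue=[] holders={T1}
Step 2: wait(T2) -> count=0 queue=[T2] holders={T1}
Step 3: wait(T4) -> count=0 queue=[T2,T4] holders={T1}
Step 4: signal(T1) -> count=0 queue=[T4] holders={T2}
Step 5: signal(T2) -> count=0 queue=[] holders={T4}
Step 6: wait(T2) -> count=0 queue=[T2] holders={T4}
Step 7: signal(T4) -> count=0 queue=[] holders={T2}
Step 8: wait(T3) -> count=0 queue=[T3] holders={T2}
Step 9: signal(T2) -> count=0 queue=[] holders={T3}
Step 10: wait(T4) -> count=0 queue=[T4] holders={T3}
Step 11: wait(T1) -> count=0 queue=[T4,T1] holders={T3}
Step 12: signal(T3) -> count=0 queue=[T1] holders={T4}
Step 13: signal(T4) -> count=0 queue=[] holders={T1}
Step 14: wait(T2) -> count=0 queue=[T2] holders={T1}
Step 15: wait(T3) -> count=0 queue=[T2,T3] holders={T1}
Step 16: signal(T1) -> count=0 queue=[T3] holders={T2}
Step 17: signal(T2) -> count=0 queue=[] holders={T3}
Step 18: signal(T3) -> count=1 queue=[] holders={none}
Final holders: {none} -> 0 thread(s)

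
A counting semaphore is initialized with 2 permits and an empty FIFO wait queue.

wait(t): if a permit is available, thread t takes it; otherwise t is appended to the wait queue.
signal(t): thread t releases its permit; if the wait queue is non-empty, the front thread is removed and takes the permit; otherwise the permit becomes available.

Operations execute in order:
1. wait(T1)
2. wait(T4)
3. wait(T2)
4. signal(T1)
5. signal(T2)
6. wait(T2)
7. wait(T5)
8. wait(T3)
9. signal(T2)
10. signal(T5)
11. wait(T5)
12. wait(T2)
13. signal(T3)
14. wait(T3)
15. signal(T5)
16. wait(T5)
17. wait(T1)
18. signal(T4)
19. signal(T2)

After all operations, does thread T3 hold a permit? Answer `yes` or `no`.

Answer: yes

Derivation:
Step 1: wait(T1) -> count=1 queue=[] holders={T1}
Step 2: wait(T4) -> count=0 queue=[] holders={T1,T4}
Step 3: wait(T2) -> count=0 queue=[T2] holders={T1,T4}
Step 4: signal(T1) -> count=0 queue=[] holders={T2,T4}
Step 5: signal(T2) -> count=1 queue=[] holders={T4}
Step 6: wait(T2) -> count=0 queue=[] holders={T2,T4}
Step 7: wait(T5) -> count=0 queue=[T5] holders={T2,T4}
Step 8: wait(T3) -> count=0 queue=[T5,T3] holders={T2,T4}
Step 9: signal(T2) -> count=0 queue=[T3] holders={T4,T5}
Step 10: signal(T5) -> count=0 queue=[] holders={T3,T4}
Step 11: wait(T5) -> count=0 queue=[T5] holders={T3,T4}
Step 12: wait(T2) -> count=0 queue=[T5,T2] holders={T3,T4}
Step 13: signal(T3) -> count=0 queue=[T2] holders={T4,T5}
Step 14: wait(T3) -> count=0 queue=[T2,T3] holders={T4,T5}
Step 15: signal(T5) -> count=0 queue=[T3] holders={T2,T4}
Step 16: wait(T5) -> count=0 queue=[T3,T5] holders={T2,T4}
Step 17: wait(T1) -> count=0 queue=[T3,T5,T1] holders={T2,T4}
Step 18: signal(T4) -> count=0 queue=[T5,T1] holders={T2,T3}
Step 19: signal(T2) -> count=0 queue=[T1] holders={T3,T5}
Final holders: {T3,T5} -> T3 in holders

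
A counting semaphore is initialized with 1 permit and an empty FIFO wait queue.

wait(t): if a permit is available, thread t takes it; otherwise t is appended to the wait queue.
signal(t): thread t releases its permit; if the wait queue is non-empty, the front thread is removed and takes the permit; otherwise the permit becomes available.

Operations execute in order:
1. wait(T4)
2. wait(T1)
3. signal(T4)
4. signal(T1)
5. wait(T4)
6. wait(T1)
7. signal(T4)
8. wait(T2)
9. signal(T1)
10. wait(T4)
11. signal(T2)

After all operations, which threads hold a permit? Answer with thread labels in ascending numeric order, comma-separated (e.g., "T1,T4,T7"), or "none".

Answer: T4

Derivation:
Step 1: wait(T4) -> count=0 queue=[] holders={T4}
Step 2: wait(T1) -> count=0 queue=[T1] holders={T4}
Step 3: signal(T4) -> count=0 queue=[] holders={T1}
Step 4: signal(T1) -> count=1 queue=[] holders={none}
Step 5: wait(T4) -> count=0 queue=[] holders={T4}
Step 6: wait(T1) -> count=0 queue=[T1] holders={T4}
Step 7: signal(T4) -> count=0 queue=[] holders={T1}
Step 8: wait(T2) -> count=0 queue=[T2] holders={T1}
Step 9: signal(T1) -> count=0 queue=[] holders={T2}
Step 10: wait(T4) -> count=0 queue=[T4] holders={T2}
Step 11: signal(T2) -> count=0 queue=[] holders={T4}
Final holders: T4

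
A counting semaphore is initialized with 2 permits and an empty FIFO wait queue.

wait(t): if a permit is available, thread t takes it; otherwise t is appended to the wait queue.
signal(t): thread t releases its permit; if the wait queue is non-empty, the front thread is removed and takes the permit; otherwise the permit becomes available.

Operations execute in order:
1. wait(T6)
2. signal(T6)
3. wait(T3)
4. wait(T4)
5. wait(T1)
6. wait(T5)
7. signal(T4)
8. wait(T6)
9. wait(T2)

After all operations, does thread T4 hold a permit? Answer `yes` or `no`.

Step 1: wait(T6) -> count=1 queue=[] holders={T6}
Step 2: signal(T6) -> count=2 queue=[] holders={none}
Step 3: wait(T3) -> count=1 queue=[] holders={T3}
Step 4: wait(T4) -> count=0 queue=[] holders={T3,T4}
Step 5: wait(T1) -> count=0 queue=[T1] holders={T3,T4}
Step 6: wait(T5) -> count=0 queue=[T1,T5] holders={T3,T4}
Step 7: signal(T4) -> count=0 queue=[T5] holders={T1,T3}
Step 8: wait(T6) -> count=0 queue=[T5,T6] holders={T1,T3}
Step 9: wait(T2) -> count=0 queue=[T5,T6,T2] holders={T1,T3}
Final holders: {T1,T3} -> T4 not in holders

Answer: no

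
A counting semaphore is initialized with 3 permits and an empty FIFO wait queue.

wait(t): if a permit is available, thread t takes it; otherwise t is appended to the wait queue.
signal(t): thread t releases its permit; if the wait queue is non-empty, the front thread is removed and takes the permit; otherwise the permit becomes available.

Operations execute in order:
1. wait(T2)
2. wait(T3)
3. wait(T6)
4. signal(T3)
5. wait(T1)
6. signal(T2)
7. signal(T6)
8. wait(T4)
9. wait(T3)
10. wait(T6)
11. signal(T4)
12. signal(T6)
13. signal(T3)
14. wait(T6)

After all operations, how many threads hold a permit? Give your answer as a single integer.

Step 1: wait(T2) -> count=2 queue=[] holders={T2}
Step 2: wait(T3) -> count=1 queue=[] holders={T2,T3}
Step 3: wait(T6) -> count=0 queue=[] holders={T2,T3,T6}
Step 4: signal(T3) -> count=1 queue=[] holders={T2,T6}
Step 5: wait(T1) -> count=0 queue=[] holders={T1,T2,T6}
Step 6: signal(T2) -> count=1 queue=[] holders={T1,T6}
Step 7: signal(T6) -> count=2 queue=[] holders={T1}
Step 8: wait(T4) -> count=1 queue=[] holders={T1,T4}
Step 9: wait(T3) -> count=0 queue=[] holders={T1,T3,T4}
Step 10: wait(T6) -> count=0 queue=[T6] holders={T1,T3,T4}
Step 11: signal(T4) -> count=0 queue=[] holders={T1,T3,T6}
Step 12: signal(T6) -> count=1 queue=[] holders={T1,T3}
Step 13: signal(T3) -> count=2 queue=[] holders={T1}
Step 14: wait(T6) -> count=1 queue=[] holders={T1,T6}
Final holders: {T1,T6} -> 2 thread(s)

Answer: 2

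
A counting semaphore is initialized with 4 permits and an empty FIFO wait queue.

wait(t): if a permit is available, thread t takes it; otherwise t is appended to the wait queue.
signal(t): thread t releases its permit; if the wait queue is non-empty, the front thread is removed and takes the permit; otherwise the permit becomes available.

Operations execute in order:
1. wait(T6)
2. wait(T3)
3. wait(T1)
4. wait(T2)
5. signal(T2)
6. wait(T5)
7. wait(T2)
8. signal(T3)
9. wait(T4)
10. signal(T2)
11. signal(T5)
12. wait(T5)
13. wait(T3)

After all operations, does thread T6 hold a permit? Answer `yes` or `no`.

Step 1: wait(T6) -> count=3 queue=[] holders={T6}
Step 2: wait(T3) -> count=2 queue=[] holders={T3,T6}
Step 3: wait(T1) -> count=1 queue=[] holders={T1,T3,T6}
Step 4: wait(T2) -> count=0 queue=[] holders={T1,T2,T3,T6}
Step 5: signal(T2) -> count=1 queue=[] holders={T1,T3,T6}
Step 6: wait(T5) -> count=0 queue=[] holders={T1,T3,T5,T6}
Step 7: wait(T2) -> count=0 queue=[T2] holders={T1,T3,T5,T6}
Step 8: signal(T3) -> count=0 queue=[] holders={T1,T2,T5,T6}
Step 9: wait(T4) -> count=0 queue=[T4] holders={T1,T2,T5,T6}
Step 10: signal(T2) -> count=0 queue=[] holders={T1,T4,T5,T6}
Step 11: signal(T5) -> count=1 queue=[] holders={T1,T4,T6}
Step 12: wait(T5) -> count=0 queue=[] holders={T1,T4,T5,T6}
Step 13: wait(T3) -> count=0 queue=[T3] holders={T1,T4,T5,T6}
Final holders: {T1,T4,T5,T6} -> T6 in holders

Answer: yes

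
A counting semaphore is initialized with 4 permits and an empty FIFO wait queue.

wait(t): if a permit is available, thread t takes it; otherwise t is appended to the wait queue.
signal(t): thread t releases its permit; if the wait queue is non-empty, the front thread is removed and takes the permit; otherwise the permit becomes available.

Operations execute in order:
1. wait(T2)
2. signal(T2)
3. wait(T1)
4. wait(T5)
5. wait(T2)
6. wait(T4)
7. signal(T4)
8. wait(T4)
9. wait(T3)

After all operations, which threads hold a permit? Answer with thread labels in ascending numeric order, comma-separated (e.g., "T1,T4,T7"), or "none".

Answer: T1,T2,T4,T5

Derivation:
Step 1: wait(T2) -> count=3 queue=[] holders={T2}
Step 2: signal(T2) -> count=4 queue=[] holders={none}
Step 3: wait(T1) -> count=3 queue=[] holders={T1}
Step 4: wait(T5) -> count=2 queue=[] holders={T1,T5}
Step 5: wait(T2) -> count=1 queue=[] holders={T1,T2,T5}
Step 6: wait(T4) -> count=0 queue=[] holders={T1,T2,T4,T5}
Step 7: signal(T4) -> count=1 queue=[] holders={T1,T2,T5}
Step 8: wait(T4) -> count=0 queue=[] holders={T1,T2,T4,T5}
Step 9: wait(T3) -> count=0 queue=[T3] holders={T1,T2,T4,T5}
Final holders: T1,T2,T4,T5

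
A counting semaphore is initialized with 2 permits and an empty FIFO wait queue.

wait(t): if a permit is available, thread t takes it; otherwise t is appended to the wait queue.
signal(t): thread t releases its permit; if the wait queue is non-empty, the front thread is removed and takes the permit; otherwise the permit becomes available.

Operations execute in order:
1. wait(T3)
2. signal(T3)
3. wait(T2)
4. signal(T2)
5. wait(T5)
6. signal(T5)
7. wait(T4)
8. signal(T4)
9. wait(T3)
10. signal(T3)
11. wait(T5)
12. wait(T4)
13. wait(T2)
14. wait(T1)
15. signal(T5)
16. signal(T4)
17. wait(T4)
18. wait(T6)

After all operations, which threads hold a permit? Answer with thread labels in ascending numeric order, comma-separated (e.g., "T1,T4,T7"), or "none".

Answer: T1,T2

Derivation:
Step 1: wait(T3) -> count=1 queue=[] holders={T3}
Step 2: signal(T3) -> count=2 queue=[] holders={none}
Step 3: wait(T2) -> count=1 queue=[] holders={T2}
Step 4: signal(T2) -> count=2 queue=[] holders={none}
Step 5: wait(T5) -> count=1 queue=[] holders={T5}
Step 6: signal(T5) -> count=2 queue=[] holders={none}
Step 7: wait(T4) -> count=1 queue=[] holders={T4}
Step 8: signal(T4) -> count=2 queue=[] holders={none}
Step 9: wait(T3) -> count=1 queue=[] holders={T3}
Step 10: signal(T3) -> count=2 queue=[] holders={none}
Step 11: wait(T5) -> count=1 queue=[] holders={T5}
Step 12: wait(T4) -> count=0 queue=[] holders={T4,T5}
Step 13: wait(T2) -> count=0 queue=[T2] holders={T4,T5}
Step 14: wait(T1) -> count=0 queue=[T2,T1] holders={T4,T5}
Step 15: signal(T5) -> count=0 queue=[T1] holders={T2,T4}
Step 16: signal(T4) -> count=0 queue=[] holders={T1,T2}
Step 17: wait(T4) -> count=0 queue=[T4] holders={T1,T2}
Step 18: wait(T6) -> count=0 queue=[T4,T6] holders={T1,T2}
Final holders: T1,T2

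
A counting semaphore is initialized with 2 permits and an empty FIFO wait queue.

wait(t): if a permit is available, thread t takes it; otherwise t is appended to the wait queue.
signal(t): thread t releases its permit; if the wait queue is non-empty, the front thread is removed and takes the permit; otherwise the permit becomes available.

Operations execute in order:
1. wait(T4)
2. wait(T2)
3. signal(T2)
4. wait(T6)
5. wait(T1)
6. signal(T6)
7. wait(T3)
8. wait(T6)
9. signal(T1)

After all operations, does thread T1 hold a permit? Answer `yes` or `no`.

Step 1: wait(T4) -> count=1 queue=[] holders={T4}
Step 2: wait(T2) -> count=0 queue=[] holders={T2,T4}
Step 3: signal(T2) -> count=1 queue=[] holders={T4}
Step 4: wait(T6) -> count=0 queue=[] holders={T4,T6}
Step 5: wait(T1) -> count=0 queue=[T1] holders={T4,T6}
Step 6: signal(T6) -> count=0 queue=[] holders={T1,T4}
Step 7: wait(T3) -> count=0 queue=[T3] holders={T1,T4}
Step 8: wait(T6) -> count=0 queue=[T3,T6] holders={T1,T4}
Step 9: signal(T1) -> count=0 queue=[T6] holders={T3,T4}
Final holders: {T3,T4} -> T1 not in holders

Answer: no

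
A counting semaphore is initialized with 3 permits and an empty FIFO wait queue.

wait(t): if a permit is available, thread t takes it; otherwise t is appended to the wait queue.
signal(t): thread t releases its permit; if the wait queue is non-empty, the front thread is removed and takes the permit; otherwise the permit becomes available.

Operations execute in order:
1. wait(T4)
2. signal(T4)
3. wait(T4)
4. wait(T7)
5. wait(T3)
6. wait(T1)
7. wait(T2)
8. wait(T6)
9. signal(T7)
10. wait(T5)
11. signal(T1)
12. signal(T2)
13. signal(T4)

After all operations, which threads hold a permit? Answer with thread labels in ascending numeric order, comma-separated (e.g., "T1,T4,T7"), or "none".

Step 1: wait(T4) -> count=2 queue=[] holders={T4}
Step 2: signal(T4) -> count=3 queue=[] holders={none}
Step 3: wait(T4) -> count=2 queue=[] holders={T4}
Step 4: wait(T7) -> count=1 queue=[] holders={T4,T7}
Step 5: wait(T3) -> count=0 queue=[] holders={T3,T4,T7}
Step 6: wait(T1) -> count=0 queue=[T1] holders={T3,T4,T7}
Step 7: wait(T2) -> count=0 queue=[T1,T2] holders={T3,T4,T7}
Step 8: wait(T6) -> count=0 queue=[T1,T2,T6] holders={T3,T4,T7}
Step 9: signal(T7) -> count=0 queue=[T2,T6] holders={T1,T3,T4}
Step 10: wait(T5) -> count=0 queue=[T2,T6,T5] holders={T1,T3,T4}
Step 11: signal(T1) -> count=0 queue=[T6,T5] holders={T2,T3,T4}
Step 12: signal(T2) -> count=0 queue=[T5] holders={T3,T4,T6}
Step 13: signal(T4) -> count=0 queue=[] holders={T3,T5,T6}
Final holders: T3,T5,T6

Answer: T3,T5,T6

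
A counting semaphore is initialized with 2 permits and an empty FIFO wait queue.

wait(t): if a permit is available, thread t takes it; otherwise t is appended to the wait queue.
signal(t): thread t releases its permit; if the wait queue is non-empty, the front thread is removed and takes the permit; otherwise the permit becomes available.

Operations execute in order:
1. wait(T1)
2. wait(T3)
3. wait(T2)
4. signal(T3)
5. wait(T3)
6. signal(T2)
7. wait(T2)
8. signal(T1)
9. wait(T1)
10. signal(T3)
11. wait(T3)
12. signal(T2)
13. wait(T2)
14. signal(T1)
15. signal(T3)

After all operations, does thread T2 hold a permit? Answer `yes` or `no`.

Answer: yes

Derivation:
Step 1: wait(T1) -> count=1 queue=[] holders={T1}
Step 2: wait(T3) -> count=0 queue=[] holders={T1,T3}
Step 3: wait(T2) -> count=0 queue=[T2] holders={T1,T3}
Step 4: signal(T3) -> count=0 queue=[] holders={T1,T2}
Step 5: wait(T3) -> count=0 queue=[T3] holders={T1,T2}
Step 6: signal(T2) -> count=0 queue=[] holders={T1,T3}
Step 7: wait(T2) -> count=0 queue=[T2] holders={T1,T3}
Step 8: signal(T1) -> count=0 queue=[] holders={T2,T3}
Step 9: wait(T1) -> count=0 queue=[T1] holders={T2,T3}
Step 10: signal(T3) -> count=0 queue=[] holders={T1,T2}
Step 11: wait(T3) -> count=0 queue=[T3] holders={T1,T2}
Step 12: signal(T2) -> count=0 queue=[] holders={T1,T3}
Step 13: wait(T2) -> count=0 queue=[T2] holders={T1,T3}
Step 14: signal(T1) -> count=0 queue=[] holders={T2,T3}
Step 15: signal(T3) -> count=1 queue=[] holders={T2}
Final holders: {T2} -> T2 in holders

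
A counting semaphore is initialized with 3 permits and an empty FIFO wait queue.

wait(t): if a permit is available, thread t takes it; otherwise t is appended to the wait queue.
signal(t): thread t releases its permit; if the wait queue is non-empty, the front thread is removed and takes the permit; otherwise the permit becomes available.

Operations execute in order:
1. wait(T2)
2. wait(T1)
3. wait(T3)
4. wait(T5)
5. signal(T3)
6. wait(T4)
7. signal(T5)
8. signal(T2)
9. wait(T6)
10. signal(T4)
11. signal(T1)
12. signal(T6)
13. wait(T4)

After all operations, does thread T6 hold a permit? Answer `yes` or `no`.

Step 1: wait(T2) -> count=2 queue=[] holders={T2}
Step 2: wait(T1) -> count=1 queue=[] holders={T1,T2}
Step 3: wait(T3) -> count=0 queue=[] holders={T1,T2,T3}
Step 4: wait(T5) -> count=0 queue=[T5] holders={T1,T2,T3}
Step 5: signal(T3) -> count=0 queue=[] holders={T1,T2,T5}
Step 6: wait(T4) -> count=0 queue=[T4] holders={T1,T2,T5}
Step 7: signal(T5) -> count=0 queue=[] holders={T1,T2,T4}
Step 8: signal(T2) -> count=1 queue=[] holders={T1,T4}
Step 9: wait(T6) -> count=0 queue=[] holders={T1,T4,T6}
Step 10: signal(T4) -> count=1 queue=[] holders={T1,T6}
Step 11: signal(T1) -> count=2 queue=[] holders={T6}
Step 12: signal(T6) -> count=3 queue=[] holders={none}
Step 13: wait(T4) -> count=2 queue=[] holders={T4}
Final holders: {T4} -> T6 not in holders

Answer: no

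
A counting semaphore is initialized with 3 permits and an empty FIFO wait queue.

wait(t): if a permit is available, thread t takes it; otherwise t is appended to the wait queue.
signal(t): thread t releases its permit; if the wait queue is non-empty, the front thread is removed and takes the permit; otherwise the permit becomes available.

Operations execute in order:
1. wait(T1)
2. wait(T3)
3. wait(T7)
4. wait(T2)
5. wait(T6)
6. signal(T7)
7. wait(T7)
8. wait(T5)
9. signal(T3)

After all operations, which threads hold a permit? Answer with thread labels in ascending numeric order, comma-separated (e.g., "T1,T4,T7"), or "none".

Step 1: wait(T1) -> count=2 queue=[] holders={T1}
Step 2: wait(T3) -> count=1 queue=[] holders={T1,T3}
Step 3: wait(T7) -> count=0 queue=[] holders={T1,T3,T7}
Step 4: wait(T2) -> count=0 queue=[T2] holders={T1,T3,T7}
Step 5: wait(T6) -> count=0 queue=[T2,T6] holders={T1,T3,T7}
Step 6: signal(T7) -> count=0 queue=[T6] holders={T1,T2,T3}
Step 7: wait(T7) -> count=0 queue=[T6,T7] holders={T1,T2,T3}
Step 8: wait(T5) -> count=0 queue=[T6,T7,T5] holders={T1,T2,T3}
Step 9: signal(T3) -> count=0 queue=[T7,T5] holders={T1,T2,T6}
Final holders: T1,T2,T6

Answer: T1,T2,T6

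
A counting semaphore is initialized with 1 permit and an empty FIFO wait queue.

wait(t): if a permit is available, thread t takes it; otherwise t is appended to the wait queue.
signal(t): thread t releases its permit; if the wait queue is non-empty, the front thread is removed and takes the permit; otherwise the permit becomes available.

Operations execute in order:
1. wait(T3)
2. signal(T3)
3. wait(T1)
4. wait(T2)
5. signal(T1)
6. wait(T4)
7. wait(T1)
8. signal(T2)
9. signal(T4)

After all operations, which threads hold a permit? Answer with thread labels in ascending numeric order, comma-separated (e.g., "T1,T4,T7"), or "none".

Answer: T1

Derivation:
Step 1: wait(T3) -> count=0 queue=[] holders={T3}
Step 2: signal(T3) -> count=1 queue=[] holders={none}
Step 3: wait(T1) -> count=0 queue=[] holders={T1}
Step 4: wait(T2) -> count=0 queue=[T2] holders={T1}
Step 5: signal(T1) -> count=0 queue=[] holders={T2}
Step 6: wait(T4) -> count=0 queue=[T4] holders={T2}
Step 7: wait(T1) -> count=0 queue=[T4,T1] holders={T2}
Step 8: signal(T2) -> count=0 queue=[T1] holders={T4}
Step 9: signal(T4) -> count=0 queue=[] holders={T1}
Final holders: T1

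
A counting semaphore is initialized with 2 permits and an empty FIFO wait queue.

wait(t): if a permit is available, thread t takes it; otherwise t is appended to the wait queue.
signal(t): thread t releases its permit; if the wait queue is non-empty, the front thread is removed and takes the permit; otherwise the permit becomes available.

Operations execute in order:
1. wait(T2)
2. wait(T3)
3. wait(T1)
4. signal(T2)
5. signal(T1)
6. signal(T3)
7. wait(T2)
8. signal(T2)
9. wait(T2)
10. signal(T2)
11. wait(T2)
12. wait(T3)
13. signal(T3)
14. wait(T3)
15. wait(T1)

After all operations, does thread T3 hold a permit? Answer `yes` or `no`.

Step 1: wait(T2) -> count=1 queue=[] holders={T2}
Step 2: wait(T3) -> count=0 queue=[] holders={T2,T3}
Step 3: wait(T1) -> count=0 queue=[T1] holders={T2,T3}
Step 4: signal(T2) -> count=0 queue=[] holders={T1,T3}
Step 5: signal(T1) -> count=1 queue=[] holders={T3}
Step 6: signal(T3) -> count=2 queue=[] holders={none}
Step 7: wait(T2) -> count=1 queue=[] holders={T2}
Step 8: signal(T2) -> count=2 queue=[] holders={none}
Step 9: wait(T2) -> count=1 queue=[] holders={T2}
Step 10: signal(T2) -> count=2 queue=[] holders={none}
Step 11: wait(T2) -> count=1 queue=[] holders={T2}
Step 12: wait(T3) -> count=0 queue=[] holders={T2,T3}
Step 13: signal(T3) -> count=1 queue=[] holders={T2}
Step 14: wait(T3) -> count=0 queue=[] holders={T2,T3}
Step 15: wait(T1) -> count=0 queue=[T1] holders={T2,T3}
Final holders: {T2,T3} -> T3 in holders

Answer: yes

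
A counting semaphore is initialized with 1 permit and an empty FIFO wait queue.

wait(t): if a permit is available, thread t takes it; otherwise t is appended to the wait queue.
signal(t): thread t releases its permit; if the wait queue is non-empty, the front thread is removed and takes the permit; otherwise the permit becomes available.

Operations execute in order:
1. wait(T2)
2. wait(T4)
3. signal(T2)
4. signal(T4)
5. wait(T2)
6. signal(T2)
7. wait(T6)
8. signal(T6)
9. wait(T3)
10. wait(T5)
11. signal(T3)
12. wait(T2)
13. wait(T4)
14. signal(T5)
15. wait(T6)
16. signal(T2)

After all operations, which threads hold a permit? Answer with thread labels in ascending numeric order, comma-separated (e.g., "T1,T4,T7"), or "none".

Step 1: wait(T2) -> count=0 queue=[] holders={T2}
Step 2: wait(T4) -> count=0 queue=[T4] holders={T2}
Step 3: signal(T2) -> count=0 queue=[] holders={T4}
Step 4: signal(T4) -> count=1 queue=[] holders={none}
Step 5: wait(T2) -> count=0 queue=[] holders={T2}
Step 6: signal(T2) -> count=1 queue=[] holders={none}
Step 7: wait(T6) -> count=0 queue=[] holders={T6}
Step 8: signal(T6) -> count=1 queue=[] holders={none}
Step 9: wait(T3) -> count=0 queue=[] holders={T3}
Step 10: wait(T5) -> count=0 queue=[T5] holders={T3}
Step 11: signal(T3) -> count=0 queue=[] holders={T5}
Step 12: wait(T2) -> count=0 queue=[T2] holders={T5}
Step 13: wait(T4) -> count=0 queue=[T2,T4] holders={T5}
Step 14: signal(T5) -> count=0 queue=[T4] holders={T2}
Step 15: wait(T6) -> count=0 queue=[T4,T6] holders={T2}
Step 16: signal(T2) -> count=0 queue=[T6] holders={T4}
Final holders: T4

Answer: T4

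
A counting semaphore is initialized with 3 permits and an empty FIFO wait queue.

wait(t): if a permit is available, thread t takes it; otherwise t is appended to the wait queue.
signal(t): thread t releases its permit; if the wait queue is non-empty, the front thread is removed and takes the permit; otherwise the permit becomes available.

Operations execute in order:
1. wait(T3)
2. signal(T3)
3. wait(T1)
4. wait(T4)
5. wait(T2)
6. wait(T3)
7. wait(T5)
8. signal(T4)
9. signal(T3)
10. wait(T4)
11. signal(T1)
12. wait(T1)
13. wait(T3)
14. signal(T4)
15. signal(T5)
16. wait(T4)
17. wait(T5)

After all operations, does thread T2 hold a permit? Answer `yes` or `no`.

Answer: yes

Derivation:
Step 1: wait(T3) -> count=2 queue=[] holders={T3}
Step 2: signal(T3) -> count=3 queue=[] holders={none}
Step 3: wait(T1) -> count=2 queue=[] holders={T1}
Step 4: wait(T4) -> count=1 queue=[] holders={T1,T4}
Step 5: wait(T2) -> count=0 queue=[] holders={T1,T2,T4}
Step 6: wait(T3) -> count=0 queue=[T3] holders={T1,T2,T4}
Step 7: wait(T5) -> count=0 queue=[T3,T5] holders={T1,T2,T4}
Step 8: signal(T4) -> count=0 queue=[T5] holders={T1,T2,T3}
Step 9: signal(T3) -> count=0 queue=[] holders={T1,T2,T5}
Step 10: wait(T4) -> count=0 queue=[T4] holders={T1,T2,T5}
Step 11: signal(T1) -> count=0 queue=[] holders={T2,T4,T5}
Step 12: wait(T1) -> count=0 queue=[T1] holders={T2,T4,T5}
Step 13: wait(T3) -> count=0 queue=[T1,T3] holders={T2,T4,T5}
Step 14: signal(T4) -> count=0 queue=[T3] holders={T1,T2,T5}
Step 15: signal(T5) -> count=0 queue=[] holders={T1,T2,T3}
Step 16: wait(T4) -> count=0 queue=[T4] holders={T1,T2,T3}
Step 17: wait(T5) -> count=0 queue=[T4,T5] holders={T1,T2,T3}
Final holders: {T1,T2,T3} -> T2 in holders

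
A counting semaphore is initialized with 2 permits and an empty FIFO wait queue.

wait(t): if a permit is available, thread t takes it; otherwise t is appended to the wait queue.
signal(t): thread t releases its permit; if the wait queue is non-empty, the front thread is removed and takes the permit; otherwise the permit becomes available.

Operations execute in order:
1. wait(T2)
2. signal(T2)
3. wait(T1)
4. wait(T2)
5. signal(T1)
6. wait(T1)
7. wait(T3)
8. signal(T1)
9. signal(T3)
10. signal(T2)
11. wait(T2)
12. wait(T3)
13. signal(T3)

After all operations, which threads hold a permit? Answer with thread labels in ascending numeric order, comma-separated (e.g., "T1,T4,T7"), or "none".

Step 1: wait(T2) -> count=1 queue=[] holders={T2}
Step 2: signal(T2) -> count=2 queue=[] holders={none}
Step 3: wait(T1) -> count=1 queue=[] holders={T1}
Step 4: wait(T2) -> count=0 queue=[] holders={T1,T2}
Step 5: signal(T1) -> count=1 queue=[] holders={T2}
Step 6: wait(T1) -> count=0 queue=[] holders={T1,T2}
Step 7: wait(T3) -> count=0 queue=[T3] holders={T1,T2}
Step 8: signal(T1) -> count=0 queue=[] holders={T2,T3}
Step 9: signal(T3) -> count=1 queue=[] holders={T2}
Step 10: signal(T2) -> count=2 queue=[] holders={none}
Step 11: wait(T2) -> count=1 queue=[] holders={T2}
Step 12: wait(T3) -> count=0 queue=[] holders={T2,T3}
Step 13: signal(T3) -> count=1 queue=[] holders={T2}
Final holders: T2

Answer: T2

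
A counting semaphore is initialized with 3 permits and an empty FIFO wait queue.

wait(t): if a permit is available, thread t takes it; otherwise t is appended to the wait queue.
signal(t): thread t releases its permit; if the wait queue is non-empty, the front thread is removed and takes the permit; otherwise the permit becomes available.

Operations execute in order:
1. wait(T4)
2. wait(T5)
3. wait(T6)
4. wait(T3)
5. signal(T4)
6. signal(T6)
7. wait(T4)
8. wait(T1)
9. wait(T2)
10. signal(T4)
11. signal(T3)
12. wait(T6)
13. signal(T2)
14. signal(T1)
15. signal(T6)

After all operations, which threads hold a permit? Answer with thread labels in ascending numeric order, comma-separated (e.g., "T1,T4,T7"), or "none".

Answer: T5

Derivation:
Step 1: wait(T4) -> count=2 queue=[] holders={T4}
Step 2: wait(T5) -> count=1 queue=[] holders={T4,T5}
Step 3: wait(T6) -> count=0 queue=[] holders={T4,T5,T6}
Step 4: wait(T3) -> count=0 queue=[T3] holders={T4,T5,T6}
Step 5: signal(T4) -> count=0 queue=[] holders={T3,T5,T6}
Step 6: signal(T6) -> count=1 queue=[] holders={T3,T5}
Step 7: wait(T4) -> count=0 queue=[] holders={T3,T4,T5}
Step 8: wait(T1) -> count=0 queue=[T1] holders={T3,T4,T5}
Step 9: wait(T2) -> count=0 queue=[T1,T2] holders={T3,T4,T5}
Step 10: signal(T4) -> count=0 queue=[T2] holders={T1,T3,T5}
Step 11: signal(T3) -> count=0 queue=[] holders={T1,T2,T5}
Step 12: wait(T6) -> count=0 queue=[T6] holders={T1,T2,T5}
Step 13: signal(T2) -> count=0 queue=[] holders={T1,T5,T6}
Step 14: signal(T1) -> count=1 queue=[] holders={T5,T6}
Step 15: signal(T6) -> count=2 queue=[] holders={T5}
Final holders: T5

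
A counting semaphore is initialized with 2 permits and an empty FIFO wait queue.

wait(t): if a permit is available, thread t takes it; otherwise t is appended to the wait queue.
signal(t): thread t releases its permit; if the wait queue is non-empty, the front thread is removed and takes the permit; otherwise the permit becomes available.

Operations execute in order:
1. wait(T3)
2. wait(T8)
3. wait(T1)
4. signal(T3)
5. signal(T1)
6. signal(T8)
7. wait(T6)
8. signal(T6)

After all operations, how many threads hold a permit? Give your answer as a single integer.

Step 1: wait(T3) -> count=1 queue=[] holders={T3}
Step 2: wait(T8) -> count=0 queue=[] holders={T3,T8}
Step 3: wait(T1) -> count=0 queue=[T1] holders={T3,T8}
Step 4: signal(T3) -> count=0 queue=[] holders={T1,T8}
Step 5: signal(T1) -> count=1 queue=[] holders={T8}
Step 6: signal(T8) -> count=2 queue=[] holders={none}
Step 7: wait(T6) -> count=1 queue=[] holders={T6}
Step 8: signal(T6) -> count=2 queue=[] holders={none}
Final holders: {none} -> 0 thread(s)

Answer: 0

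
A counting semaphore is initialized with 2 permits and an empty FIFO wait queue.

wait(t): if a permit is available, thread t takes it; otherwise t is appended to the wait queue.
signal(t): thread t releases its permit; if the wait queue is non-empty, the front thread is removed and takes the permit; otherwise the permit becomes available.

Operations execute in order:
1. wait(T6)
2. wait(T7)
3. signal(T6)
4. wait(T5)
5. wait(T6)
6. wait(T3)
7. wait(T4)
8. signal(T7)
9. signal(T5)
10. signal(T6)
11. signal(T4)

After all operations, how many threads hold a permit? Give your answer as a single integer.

Answer: 1

Derivation:
Step 1: wait(T6) -> count=1 queue=[] holders={T6}
Step 2: wait(T7) -> count=0 queue=[] holders={T6,T7}
Step 3: signal(T6) -> count=1 queue=[] holders={T7}
Step 4: wait(T5) -> count=0 queue=[] holders={T5,T7}
Step 5: wait(T6) -> count=0 queue=[T6] holders={T5,T7}
Step 6: wait(T3) -> count=0 queue=[T6,T3] holders={T5,T7}
Step 7: wait(T4) -> count=0 queue=[T6,T3,T4] holders={T5,T7}
Step 8: signal(T7) -> count=0 queue=[T3,T4] holders={T5,T6}
Step 9: signal(T5) -> count=0 queue=[T4] holders={T3,T6}
Step 10: signal(T6) -> count=0 queue=[] holders={T3,T4}
Step 11: signal(T4) -> count=1 queue=[] holders={T3}
Final holders: {T3} -> 1 thread(s)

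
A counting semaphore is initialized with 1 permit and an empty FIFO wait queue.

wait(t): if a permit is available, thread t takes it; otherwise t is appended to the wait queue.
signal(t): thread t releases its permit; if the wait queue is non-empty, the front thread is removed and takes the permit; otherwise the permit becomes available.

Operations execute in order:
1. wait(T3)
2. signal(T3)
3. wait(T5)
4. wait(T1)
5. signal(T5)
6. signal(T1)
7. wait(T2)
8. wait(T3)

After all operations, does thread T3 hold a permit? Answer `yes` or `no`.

Answer: no

Derivation:
Step 1: wait(T3) -> count=0 queue=[] holders={T3}
Step 2: signal(T3) -> count=1 queue=[] holders={none}
Step 3: wait(T5) -> count=0 queue=[] holders={T5}
Step 4: wait(T1) -> count=0 queue=[T1] holders={T5}
Step 5: signal(T5) -> count=0 queue=[] holders={T1}
Step 6: signal(T1) -> count=1 queue=[] holders={none}
Step 7: wait(T2) -> count=0 queue=[] holders={T2}
Step 8: wait(T3) -> count=0 queue=[T3] holders={T2}
Final holders: {T2} -> T3 not in holders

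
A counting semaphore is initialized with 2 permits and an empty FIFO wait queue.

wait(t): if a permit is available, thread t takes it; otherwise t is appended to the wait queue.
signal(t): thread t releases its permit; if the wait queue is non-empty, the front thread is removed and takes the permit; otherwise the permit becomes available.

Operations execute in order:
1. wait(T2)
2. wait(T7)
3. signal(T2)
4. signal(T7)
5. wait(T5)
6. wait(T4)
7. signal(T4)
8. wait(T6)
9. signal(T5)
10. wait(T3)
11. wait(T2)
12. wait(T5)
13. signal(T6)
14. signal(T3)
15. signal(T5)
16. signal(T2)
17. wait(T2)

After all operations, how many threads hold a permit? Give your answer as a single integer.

Step 1: wait(T2) -> count=1 queue=[] holders={T2}
Step 2: wait(T7) -> count=0 queue=[] holders={T2,T7}
Step 3: signal(T2) -> count=1 queue=[] holders={T7}
Step 4: signal(T7) -> count=2 queue=[] holders={none}
Step 5: wait(T5) -> count=1 queue=[] holders={T5}
Step 6: wait(T4) -> count=0 queue=[] holders={T4,T5}
Step 7: signal(T4) -> count=1 queue=[] holders={T5}
Step 8: wait(T6) -> count=0 queue=[] holders={T5,T6}
Step 9: signal(T5) -> count=1 queue=[] holders={T6}
Step 10: wait(T3) -> count=0 queue=[] holders={T3,T6}
Step 11: wait(T2) -> count=0 queue=[T2] holders={T3,T6}
Step 12: wait(T5) -> count=0 queue=[T2,T5] holders={T3,T6}
Step 13: signal(T6) -> count=0 queue=[T5] holders={T2,T3}
Step 14: signal(T3) -> count=0 queue=[] holders={T2,T5}
Step 15: signal(T5) -> count=1 queue=[] holders={T2}
Step 16: signal(T2) -> count=2 queue=[] holders={none}
Step 17: wait(T2) -> count=1 queue=[] holders={T2}
Final holders: {T2} -> 1 thread(s)

Answer: 1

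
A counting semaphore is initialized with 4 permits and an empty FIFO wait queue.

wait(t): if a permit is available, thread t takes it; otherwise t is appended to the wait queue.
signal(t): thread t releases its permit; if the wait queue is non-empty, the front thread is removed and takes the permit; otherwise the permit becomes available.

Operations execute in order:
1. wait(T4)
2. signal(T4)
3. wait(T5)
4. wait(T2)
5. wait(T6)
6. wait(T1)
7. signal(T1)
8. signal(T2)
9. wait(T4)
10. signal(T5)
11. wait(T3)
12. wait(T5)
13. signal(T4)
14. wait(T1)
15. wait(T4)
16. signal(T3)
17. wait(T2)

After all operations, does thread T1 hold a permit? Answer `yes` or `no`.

Answer: yes

Derivation:
Step 1: wait(T4) -> count=3 queue=[] holders={T4}
Step 2: signal(T4) -> count=4 queue=[] holders={none}
Step 3: wait(T5) -> count=3 queue=[] holders={T5}
Step 4: wait(T2) -> count=2 queue=[] holders={T2,T5}
Step 5: wait(T6) -> count=1 queue=[] holders={T2,T5,T6}
Step 6: wait(T1) -> count=0 queue=[] holders={T1,T2,T5,T6}
Step 7: signal(T1) -> count=1 queue=[] holders={T2,T5,T6}
Step 8: signal(T2) -> count=2 queue=[] holders={T5,T6}
Step 9: wait(T4) -> count=1 queue=[] holders={T4,T5,T6}
Step 10: signal(T5) -> count=2 queue=[] holders={T4,T6}
Step 11: wait(T3) -> count=1 queue=[] holders={T3,T4,T6}
Step 12: wait(T5) -> count=0 queue=[] holders={T3,T4,T5,T6}
Step 13: signal(T4) -> count=1 queue=[] holders={T3,T5,T6}
Step 14: wait(T1) -> count=0 queue=[] holders={T1,T3,T5,T6}
Step 15: wait(T4) -> count=0 queue=[T4] holders={T1,T3,T5,T6}
Step 16: signal(T3) -> count=0 queue=[] holders={T1,T4,T5,T6}
Step 17: wait(T2) -> count=0 queue=[T2] holders={T1,T4,T5,T6}
Final holders: {T1,T4,T5,T6} -> T1 in holders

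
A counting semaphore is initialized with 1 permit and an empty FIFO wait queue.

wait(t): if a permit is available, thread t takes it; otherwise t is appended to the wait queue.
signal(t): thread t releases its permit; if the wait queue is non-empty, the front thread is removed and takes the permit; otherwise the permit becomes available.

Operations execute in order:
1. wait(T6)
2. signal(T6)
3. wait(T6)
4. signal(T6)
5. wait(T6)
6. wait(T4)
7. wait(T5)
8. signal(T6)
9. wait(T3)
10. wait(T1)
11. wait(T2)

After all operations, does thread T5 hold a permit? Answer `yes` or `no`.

Answer: no

Derivation:
Step 1: wait(T6) -> count=0 queue=[] holders={T6}
Step 2: signal(T6) -> count=1 queue=[] holders={none}
Step 3: wait(T6) -> count=0 queue=[] holders={T6}
Step 4: signal(T6) -> count=1 queue=[] holders={none}
Step 5: wait(T6) -> count=0 queue=[] holders={T6}
Step 6: wait(T4) -> count=0 queue=[T4] holders={T6}
Step 7: wait(T5) -> count=0 queue=[T4,T5] holders={T6}
Step 8: signal(T6) -> count=0 queue=[T5] holders={T4}
Step 9: wait(T3) -> count=0 queue=[T5,T3] holders={T4}
Step 10: wait(T1) -> count=0 queue=[T5,T3,T1] holders={T4}
Step 11: wait(T2) -> count=0 queue=[T5,T3,T1,T2] holders={T4}
Final holders: {T4} -> T5 not in holders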